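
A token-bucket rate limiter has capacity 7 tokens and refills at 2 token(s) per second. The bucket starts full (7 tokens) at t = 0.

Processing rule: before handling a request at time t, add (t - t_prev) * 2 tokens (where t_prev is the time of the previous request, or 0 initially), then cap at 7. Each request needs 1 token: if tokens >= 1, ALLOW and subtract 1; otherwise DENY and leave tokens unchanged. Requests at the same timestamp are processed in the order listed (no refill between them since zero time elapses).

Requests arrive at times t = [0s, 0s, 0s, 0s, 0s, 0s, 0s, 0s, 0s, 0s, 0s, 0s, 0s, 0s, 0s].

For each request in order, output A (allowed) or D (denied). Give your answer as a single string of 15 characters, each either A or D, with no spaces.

Simulating step by step:
  req#1 t=0s: ALLOW
  req#2 t=0s: ALLOW
  req#3 t=0s: ALLOW
  req#4 t=0s: ALLOW
  req#5 t=0s: ALLOW
  req#6 t=0s: ALLOW
  req#7 t=0s: ALLOW
  req#8 t=0s: DENY
  req#9 t=0s: DENY
  req#10 t=0s: DENY
  req#11 t=0s: DENY
  req#12 t=0s: DENY
  req#13 t=0s: DENY
  req#14 t=0s: DENY
  req#15 t=0s: DENY

Answer: AAAAAAADDDDDDDD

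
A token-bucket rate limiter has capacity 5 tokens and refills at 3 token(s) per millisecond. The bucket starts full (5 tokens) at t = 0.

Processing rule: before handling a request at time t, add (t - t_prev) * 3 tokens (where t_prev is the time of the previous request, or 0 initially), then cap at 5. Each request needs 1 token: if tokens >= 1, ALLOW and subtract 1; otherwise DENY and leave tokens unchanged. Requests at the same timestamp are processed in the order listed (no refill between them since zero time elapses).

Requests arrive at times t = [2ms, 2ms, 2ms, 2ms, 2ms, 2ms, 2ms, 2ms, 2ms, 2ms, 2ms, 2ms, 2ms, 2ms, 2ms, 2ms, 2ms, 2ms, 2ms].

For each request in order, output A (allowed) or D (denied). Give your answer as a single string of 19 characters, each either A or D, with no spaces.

Answer: AAAAADDDDDDDDDDDDDD

Derivation:
Simulating step by step:
  req#1 t=2ms: ALLOW
  req#2 t=2ms: ALLOW
  req#3 t=2ms: ALLOW
  req#4 t=2ms: ALLOW
  req#5 t=2ms: ALLOW
  req#6 t=2ms: DENY
  req#7 t=2ms: DENY
  req#8 t=2ms: DENY
  req#9 t=2ms: DENY
  req#10 t=2ms: DENY
  req#11 t=2ms: DENY
  req#12 t=2ms: DENY
  req#13 t=2ms: DENY
  req#14 t=2ms: DENY
  req#15 t=2ms: DENY
  req#16 t=2ms: DENY
  req#17 t=2ms: DENY
  req#18 t=2ms: DENY
  req#19 t=2ms: DENY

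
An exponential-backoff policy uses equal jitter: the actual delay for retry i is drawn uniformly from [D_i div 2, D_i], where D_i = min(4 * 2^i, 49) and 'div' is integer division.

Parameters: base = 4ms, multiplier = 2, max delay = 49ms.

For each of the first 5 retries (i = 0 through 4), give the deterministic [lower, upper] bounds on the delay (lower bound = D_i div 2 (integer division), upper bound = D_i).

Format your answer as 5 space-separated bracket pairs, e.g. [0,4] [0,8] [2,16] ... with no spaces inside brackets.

Computing bounds per retry:
  i=0: D_i=min(4*2^0,49)=4, bounds=[2,4]
  i=1: D_i=min(4*2^1,49)=8, bounds=[4,8]
  i=2: D_i=min(4*2^2,49)=16, bounds=[8,16]
  i=3: D_i=min(4*2^3,49)=32, bounds=[16,32]
  i=4: D_i=min(4*2^4,49)=49, bounds=[24,49]

Answer: [2,4] [4,8] [8,16] [16,32] [24,49]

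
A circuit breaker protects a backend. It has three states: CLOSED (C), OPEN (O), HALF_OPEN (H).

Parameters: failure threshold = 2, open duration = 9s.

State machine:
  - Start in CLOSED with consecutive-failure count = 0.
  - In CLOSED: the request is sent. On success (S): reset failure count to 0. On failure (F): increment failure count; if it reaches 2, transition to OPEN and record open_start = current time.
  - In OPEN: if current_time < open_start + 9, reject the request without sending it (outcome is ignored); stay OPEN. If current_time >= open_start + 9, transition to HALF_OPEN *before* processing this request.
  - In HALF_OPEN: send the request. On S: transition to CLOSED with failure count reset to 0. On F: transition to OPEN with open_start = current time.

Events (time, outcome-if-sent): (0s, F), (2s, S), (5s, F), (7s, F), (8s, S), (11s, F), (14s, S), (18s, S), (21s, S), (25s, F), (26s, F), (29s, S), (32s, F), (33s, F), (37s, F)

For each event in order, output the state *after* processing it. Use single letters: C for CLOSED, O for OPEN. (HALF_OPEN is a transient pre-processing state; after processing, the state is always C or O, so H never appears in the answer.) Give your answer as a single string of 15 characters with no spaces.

Answer: CCCOOOOCCCOOOOO

Derivation:
State after each event:
  event#1 t=0s outcome=F: state=CLOSED
  event#2 t=2s outcome=S: state=CLOSED
  event#3 t=5s outcome=F: state=CLOSED
  event#4 t=7s outcome=F: state=OPEN
  event#5 t=8s outcome=S: state=OPEN
  event#6 t=11s outcome=F: state=OPEN
  event#7 t=14s outcome=S: state=OPEN
  event#8 t=18s outcome=S: state=CLOSED
  event#9 t=21s outcome=S: state=CLOSED
  event#10 t=25s outcome=F: state=CLOSED
  event#11 t=26s outcome=F: state=OPEN
  event#12 t=29s outcome=S: state=OPEN
  event#13 t=32s outcome=F: state=OPEN
  event#14 t=33s outcome=F: state=OPEN
  event#15 t=37s outcome=F: state=OPEN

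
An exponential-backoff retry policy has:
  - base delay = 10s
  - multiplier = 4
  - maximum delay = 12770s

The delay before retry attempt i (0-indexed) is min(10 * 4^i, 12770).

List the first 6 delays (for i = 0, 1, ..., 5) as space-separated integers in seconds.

Answer: 10 40 160 640 2560 10240

Derivation:
Computing each delay:
  i=0: min(10*4^0, 12770) = 10
  i=1: min(10*4^1, 12770) = 40
  i=2: min(10*4^2, 12770) = 160
  i=3: min(10*4^3, 12770) = 640
  i=4: min(10*4^4, 12770) = 2560
  i=5: min(10*4^5, 12770) = 10240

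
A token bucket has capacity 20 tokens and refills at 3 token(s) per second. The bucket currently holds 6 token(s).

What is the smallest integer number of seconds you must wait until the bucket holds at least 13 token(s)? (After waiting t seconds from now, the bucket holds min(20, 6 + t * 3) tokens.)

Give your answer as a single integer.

Answer: 3

Derivation:
Need 6 + t * 3 >= 13, so t >= 7/3.
Smallest integer t = ceil(7/3) = 3.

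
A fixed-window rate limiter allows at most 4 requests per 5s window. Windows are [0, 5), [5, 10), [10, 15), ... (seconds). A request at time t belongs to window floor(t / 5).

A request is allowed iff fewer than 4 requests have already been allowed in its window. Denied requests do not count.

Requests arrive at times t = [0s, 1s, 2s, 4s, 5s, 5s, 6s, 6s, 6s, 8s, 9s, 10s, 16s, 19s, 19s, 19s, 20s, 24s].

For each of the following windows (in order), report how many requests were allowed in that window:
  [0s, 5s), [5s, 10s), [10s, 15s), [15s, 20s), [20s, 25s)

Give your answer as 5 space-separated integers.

Processing requests:
  req#1 t=0s (window 0): ALLOW
  req#2 t=1s (window 0): ALLOW
  req#3 t=2s (window 0): ALLOW
  req#4 t=4s (window 0): ALLOW
  req#5 t=5s (window 1): ALLOW
  req#6 t=5s (window 1): ALLOW
  req#7 t=6s (window 1): ALLOW
  req#8 t=6s (window 1): ALLOW
  req#9 t=6s (window 1): DENY
  req#10 t=8s (window 1): DENY
  req#11 t=9s (window 1): DENY
  req#12 t=10s (window 2): ALLOW
  req#13 t=16s (window 3): ALLOW
  req#14 t=19s (window 3): ALLOW
  req#15 t=19s (window 3): ALLOW
  req#16 t=19s (window 3): ALLOW
  req#17 t=20s (window 4): ALLOW
  req#18 t=24s (window 4): ALLOW

Allowed counts by window: 4 4 1 4 2

Answer: 4 4 1 4 2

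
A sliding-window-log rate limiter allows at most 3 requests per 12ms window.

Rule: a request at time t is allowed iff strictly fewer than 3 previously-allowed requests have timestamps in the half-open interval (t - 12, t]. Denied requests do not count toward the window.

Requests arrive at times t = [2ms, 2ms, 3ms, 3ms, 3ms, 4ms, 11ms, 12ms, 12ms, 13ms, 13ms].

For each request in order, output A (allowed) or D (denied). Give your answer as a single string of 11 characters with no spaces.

Answer: AAADDDDDDDD

Derivation:
Tracking allowed requests in the window:
  req#1 t=2ms: ALLOW
  req#2 t=2ms: ALLOW
  req#3 t=3ms: ALLOW
  req#4 t=3ms: DENY
  req#5 t=3ms: DENY
  req#6 t=4ms: DENY
  req#7 t=11ms: DENY
  req#8 t=12ms: DENY
  req#9 t=12ms: DENY
  req#10 t=13ms: DENY
  req#11 t=13ms: DENY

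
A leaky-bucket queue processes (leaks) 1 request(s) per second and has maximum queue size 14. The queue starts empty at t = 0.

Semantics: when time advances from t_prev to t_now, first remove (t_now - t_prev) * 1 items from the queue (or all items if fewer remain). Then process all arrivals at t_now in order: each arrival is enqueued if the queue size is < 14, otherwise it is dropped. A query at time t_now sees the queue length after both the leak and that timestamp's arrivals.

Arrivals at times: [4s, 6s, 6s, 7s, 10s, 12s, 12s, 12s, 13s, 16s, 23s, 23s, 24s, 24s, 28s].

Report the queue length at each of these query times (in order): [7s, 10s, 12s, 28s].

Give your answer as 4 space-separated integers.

Queue lengths at query times:
  query t=7s: backlog = 2
  query t=10s: backlog = 1
  query t=12s: backlog = 3
  query t=28s: backlog = 1

Answer: 2 1 3 1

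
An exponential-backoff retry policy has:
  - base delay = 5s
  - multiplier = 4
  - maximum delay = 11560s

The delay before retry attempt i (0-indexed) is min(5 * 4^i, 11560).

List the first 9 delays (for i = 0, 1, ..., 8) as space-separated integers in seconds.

Computing each delay:
  i=0: min(5*4^0, 11560) = 5
  i=1: min(5*4^1, 11560) = 20
  i=2: min(5*4^2, 11560) = 80
  i=3: min(5*4^3, 11560) = 320
  i=4: min(5*4^4, 11560) = 1280
  i=5: min(5*4^5, 11560) = 5120
  i=6: min(5*4^6, 11560) = 11560
  i=7: min(5*4^7, 11560) = 11560
  i=8: min(5*4^8, 11560) = 11560

Answer: 5 20 80 320 1280 5120 11560 11560 11560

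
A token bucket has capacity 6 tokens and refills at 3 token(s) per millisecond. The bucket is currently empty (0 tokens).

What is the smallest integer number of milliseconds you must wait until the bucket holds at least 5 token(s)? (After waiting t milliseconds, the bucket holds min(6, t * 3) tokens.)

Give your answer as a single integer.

Need t * 3 >= 5, so t >= 5/3.
Smallest integer t = ceil(5/3) = 2.

Answer: 2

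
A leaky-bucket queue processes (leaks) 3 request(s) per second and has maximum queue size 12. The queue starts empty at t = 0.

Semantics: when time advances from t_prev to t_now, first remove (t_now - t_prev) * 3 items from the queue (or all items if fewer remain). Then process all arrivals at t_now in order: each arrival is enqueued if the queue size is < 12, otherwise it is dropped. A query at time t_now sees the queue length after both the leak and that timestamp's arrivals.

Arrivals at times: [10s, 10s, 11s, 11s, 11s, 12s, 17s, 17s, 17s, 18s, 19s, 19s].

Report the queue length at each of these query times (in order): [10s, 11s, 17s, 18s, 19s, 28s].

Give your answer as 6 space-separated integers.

Queue lengths at query times:
  query t=10s: backlog = 2
  query t=11s: backlog = 3
  query t=17s: backlog = 3
  query t=18s: backlog = 1
  query t=19s: backlog = 2
  query t=28s: backlog = 0

Answer: 2 3 3 1 2 0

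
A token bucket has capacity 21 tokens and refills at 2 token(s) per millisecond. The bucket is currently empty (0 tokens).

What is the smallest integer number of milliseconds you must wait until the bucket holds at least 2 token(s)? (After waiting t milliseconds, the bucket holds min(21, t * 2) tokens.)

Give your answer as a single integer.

Need t * 2 >= 2, so t >= 2/2.
Smallest integer t = ceil(2/2) = 1.

Answer: 1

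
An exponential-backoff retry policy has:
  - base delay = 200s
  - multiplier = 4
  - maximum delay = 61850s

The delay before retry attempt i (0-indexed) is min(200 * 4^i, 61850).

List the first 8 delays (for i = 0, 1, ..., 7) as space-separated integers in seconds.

Answer: 200 800 3200 12800 51200 61850 61850 61850

Derivation:
Computing each delay:
  i=0: min(200*4^0, 61850) = 200
  i=1: min(200*4^1, 61850) = 800
  i=2: min(200*4^2, 61850) = 3200
  i=3: min(200*4^3, 61850) = 12800
  i=4: min(200*4^4, 61850) = 51200
  i=5: min(200*4^5, 61850) = 61850
  i=6: min(200*4^6, 61850) = 61850
  i=7: min(200*4^7, 61850) = 61850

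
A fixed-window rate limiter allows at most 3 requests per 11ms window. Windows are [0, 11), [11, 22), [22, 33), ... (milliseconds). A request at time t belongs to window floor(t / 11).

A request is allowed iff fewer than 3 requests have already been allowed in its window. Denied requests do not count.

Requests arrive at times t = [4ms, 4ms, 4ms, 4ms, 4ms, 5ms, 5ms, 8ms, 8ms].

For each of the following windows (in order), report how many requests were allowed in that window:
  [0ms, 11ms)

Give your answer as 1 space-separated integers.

Processing requests:
  req#1 t=4ms (window 0): ALLOW
  req#2 t=4ms (window 0): ALLOW
  req#3 t=4ms (window 0): ALLOW
  req#4 t=4ms (window 0): DENY
  req#5 t=4ms (window 0): DENY
  req#6 t=5ms (window 0): DENY
  req#7 t=5ms (window 0): DENY
  req#8 t=8ms (window 0): DENY
  req#9 t=8ms (window 0): DENY

Allowed counts by window: 3

Answer: 3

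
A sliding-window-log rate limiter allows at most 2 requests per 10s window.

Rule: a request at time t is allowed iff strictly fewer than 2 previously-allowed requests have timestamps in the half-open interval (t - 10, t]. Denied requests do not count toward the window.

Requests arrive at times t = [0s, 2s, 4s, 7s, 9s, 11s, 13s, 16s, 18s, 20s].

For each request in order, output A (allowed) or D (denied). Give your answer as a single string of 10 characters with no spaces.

Answer: AADDDAADDD

Derivation:
Tracking allowed requests in the window:
  req#1 t=0s: ALLOW
  req#2 t=2s: ALLOW
  req#3 t=4s: DENY
  req#4 t=7s: DENY
  req#5 t=9s: DENY
  req#6 t=11s: ALLOW
  req#7 t=13s: ALLOW
  req#8 t=16s: DENY
  req#9 t=18s: DENY
  req#10 t=20s: DENY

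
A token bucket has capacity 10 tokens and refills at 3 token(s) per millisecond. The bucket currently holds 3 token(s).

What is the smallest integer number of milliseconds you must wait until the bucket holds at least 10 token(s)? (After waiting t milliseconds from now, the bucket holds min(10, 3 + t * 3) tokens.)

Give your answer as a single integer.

Need 3 + t * 3 >= 10, so t >= 7/3.
Smallest integer t = ceil(7/3) = 3.

Answer: 3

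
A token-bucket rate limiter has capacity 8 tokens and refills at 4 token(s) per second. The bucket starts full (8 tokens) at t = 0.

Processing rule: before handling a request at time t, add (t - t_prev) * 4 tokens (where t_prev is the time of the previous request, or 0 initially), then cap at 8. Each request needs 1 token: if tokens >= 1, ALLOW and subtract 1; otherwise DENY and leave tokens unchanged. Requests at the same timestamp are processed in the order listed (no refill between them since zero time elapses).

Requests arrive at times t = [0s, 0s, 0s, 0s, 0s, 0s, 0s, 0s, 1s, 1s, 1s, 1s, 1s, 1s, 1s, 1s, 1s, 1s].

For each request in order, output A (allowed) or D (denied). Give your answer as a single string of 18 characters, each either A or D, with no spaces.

Answer: AAAAAAAAAAAADDDDDD

Derivation:
Simulating step by step:
  req#1 t=0s: ALLOW
  req#2 t=0s: ALLOW
  req#3 t=0s: ALLOW
  req#4 t=0s: ALLOW
  req#5 t=0s: ALLOW
  req#6 t=0s: ALLOW
  req#7 t=0s: ALLOW
  req#8 t=0s: ALLOW
  req#9 t=1s: ALLOW
  req#10 t=1s: ALLOW
  req#11 t=1s: ALLOW
  req#12 t=1s: ALLOW
  req#13 t=1s: DENY
  req#14 t=1s: DENY
  req#15 t=1s: DENY
  req#16 t=1s: DENY
  req#17 t=1s: DENY
  req#18 t=1s: DENY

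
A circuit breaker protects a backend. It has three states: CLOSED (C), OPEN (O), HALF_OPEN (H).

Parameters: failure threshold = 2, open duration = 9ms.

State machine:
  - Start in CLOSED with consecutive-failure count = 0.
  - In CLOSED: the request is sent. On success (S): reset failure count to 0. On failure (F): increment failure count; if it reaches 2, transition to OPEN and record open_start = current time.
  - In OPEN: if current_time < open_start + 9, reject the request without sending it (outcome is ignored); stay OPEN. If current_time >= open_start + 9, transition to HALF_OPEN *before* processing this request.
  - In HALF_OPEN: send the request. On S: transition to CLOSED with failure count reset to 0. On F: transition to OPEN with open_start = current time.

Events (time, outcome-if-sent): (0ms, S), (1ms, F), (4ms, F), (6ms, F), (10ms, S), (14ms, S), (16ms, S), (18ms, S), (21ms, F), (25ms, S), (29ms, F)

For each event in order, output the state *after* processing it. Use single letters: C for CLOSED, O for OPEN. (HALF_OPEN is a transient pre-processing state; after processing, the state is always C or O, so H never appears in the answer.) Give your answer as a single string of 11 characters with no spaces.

State after each event:
  event#1 t=0ms outcome=S: state=CLOSED
  event#2 t=1ms outcome=F: state=CLOSED
  event#3 t=4ms outcome=F: state=OPEN
  event#4 t=6ms outcome=F: state=OPEN
  event#5 t=10ms outcome=S: state=OPEN
  event#6 t=14ms outcome=S: state=CLOSED
  event#7 t=16ms outcome=S: state=CLOSED
  event#8 t=18ms outcome=S: state=CLOSED
  event#9 t=21ms outcome=F: state=CLOSED
  event#10 t=25ms outcome=S: state=CLOSED
  event#11 t=29ms outcome=F: state=CLOSED

Answer: CCOOOCCCCCC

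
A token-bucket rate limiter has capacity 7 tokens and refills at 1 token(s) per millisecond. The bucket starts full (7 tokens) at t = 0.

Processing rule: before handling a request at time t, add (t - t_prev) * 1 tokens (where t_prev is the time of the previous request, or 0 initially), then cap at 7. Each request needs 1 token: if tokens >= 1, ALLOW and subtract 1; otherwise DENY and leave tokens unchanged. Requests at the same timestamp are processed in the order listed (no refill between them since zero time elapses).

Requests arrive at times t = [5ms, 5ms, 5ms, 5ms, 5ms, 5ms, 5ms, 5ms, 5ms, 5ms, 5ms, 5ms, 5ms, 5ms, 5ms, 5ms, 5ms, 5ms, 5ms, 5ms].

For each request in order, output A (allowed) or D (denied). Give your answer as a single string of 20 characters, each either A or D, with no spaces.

Simulating step by step:
  req#1 t=5ms: ALLOW
  req#2 t=5ms: ALLOW
  req#3 t=5ms: ALLOW
  req#4 t=5ms: ALLOW
  req#5 t=5ms: ALLOW
  req#6 t=5ms: ALLOW
  req#7 t=5ms: ALLOW
  req#8 t=5ms: DENY
  req#9 t=5ms: DENY
  req#10 t=5ms: DENY
  req#11 t=5ms: DENY
  req#12 t=5ms: DENY
  req#13 t=5ms: DENY
  req#14 t=5ms: DENY
  req#15 t=5ms: DENY
  req#16 t=5ms: DENY
  req#17 t=5ms: DENY
  req#18 t=5ms: DENY
  req#19 t=5ms: DENY
  req#20 t=5ms: DENY

Answer: AAAAAAADDDDDDDDDDDDD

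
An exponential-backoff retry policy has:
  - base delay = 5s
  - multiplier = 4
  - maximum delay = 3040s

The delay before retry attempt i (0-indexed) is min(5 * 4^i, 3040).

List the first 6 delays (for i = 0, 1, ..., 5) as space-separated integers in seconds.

Computing each delay:
  i=0: min(5*4^0, 3040) = 5
  i=1: min(5*4^1, 3040) = 20
  i=2: min(5*4^2, 3040) = 80
  i=3: min(5*4^3, 3040) = 320
  i=4: min(5*4^4, 3040) = 1280
  i=5: min(5*4^5, 3040) = 3040

Answer: 5 20 80 320 1280 3040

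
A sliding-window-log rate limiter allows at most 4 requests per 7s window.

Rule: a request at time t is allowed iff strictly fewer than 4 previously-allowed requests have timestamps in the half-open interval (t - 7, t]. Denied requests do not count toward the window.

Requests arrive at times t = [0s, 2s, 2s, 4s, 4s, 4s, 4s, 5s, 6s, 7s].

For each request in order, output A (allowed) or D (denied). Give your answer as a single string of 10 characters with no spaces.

Tracking allowed requests in the window:
  req#1 t=0s: ALLOW
  req#2 t=2s: ALLOW
  req#3 t=2s: ALLOW
  req#4 t=4s: ALLOW
  req#5 t=4s: DENY
  req#6 t=4s: DENY
  req#7 t=4s: DENY
  req#8 t=5s: DENY
  req#9 t=6s: DENY
  req#10 t=7s: ALLOW

Answer: AAAADDDDDA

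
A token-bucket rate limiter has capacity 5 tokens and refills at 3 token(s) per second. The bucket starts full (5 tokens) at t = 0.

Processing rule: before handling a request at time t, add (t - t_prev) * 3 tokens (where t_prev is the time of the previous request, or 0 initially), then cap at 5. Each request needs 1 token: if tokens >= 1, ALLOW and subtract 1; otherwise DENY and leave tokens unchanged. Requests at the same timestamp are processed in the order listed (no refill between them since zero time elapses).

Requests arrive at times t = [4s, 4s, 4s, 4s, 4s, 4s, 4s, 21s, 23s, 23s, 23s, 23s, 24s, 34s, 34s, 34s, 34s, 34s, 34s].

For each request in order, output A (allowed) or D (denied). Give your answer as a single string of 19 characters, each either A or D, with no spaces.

Answer: AAAAADDAAAAAAAAAAAD

Derivation:
Simulating step by step:
  req#1 t=4s: ALLOW
  req#2 t=4s: ALLOW
  req#3 t=4s: ALLOW
  req#4 t=4s: ALLOW
  req#5 t=4s: ALLOW
  req#6 t=4s: DENY
  req#7 t=4s: DENY
  req#8 t=21s: ALLOW
  req#9 t=23s: ALLOW
  req#10 t=23s: ALLOW
  req#11 t=23s: ALLOW
  req#12 t=23s: ALLOW
  req#13 t=24s: ALLOW
  req#14 t=34s: ALLOW
  req#15 t=34s: ALLOW
  req#16 t=34s: ALLOW
  req#17 t=34s: ALLOW
  req#18 t=34s: ALLOW
  req#19 t=34s: DENY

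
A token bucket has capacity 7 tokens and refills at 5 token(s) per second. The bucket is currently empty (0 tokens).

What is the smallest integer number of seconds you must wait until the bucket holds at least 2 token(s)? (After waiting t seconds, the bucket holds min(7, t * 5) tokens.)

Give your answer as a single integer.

Answer: 1

Derivation:
Need t * 5 >= 2, so t >= 2/5.
Smallest integer t = ceil(2/5) = 1.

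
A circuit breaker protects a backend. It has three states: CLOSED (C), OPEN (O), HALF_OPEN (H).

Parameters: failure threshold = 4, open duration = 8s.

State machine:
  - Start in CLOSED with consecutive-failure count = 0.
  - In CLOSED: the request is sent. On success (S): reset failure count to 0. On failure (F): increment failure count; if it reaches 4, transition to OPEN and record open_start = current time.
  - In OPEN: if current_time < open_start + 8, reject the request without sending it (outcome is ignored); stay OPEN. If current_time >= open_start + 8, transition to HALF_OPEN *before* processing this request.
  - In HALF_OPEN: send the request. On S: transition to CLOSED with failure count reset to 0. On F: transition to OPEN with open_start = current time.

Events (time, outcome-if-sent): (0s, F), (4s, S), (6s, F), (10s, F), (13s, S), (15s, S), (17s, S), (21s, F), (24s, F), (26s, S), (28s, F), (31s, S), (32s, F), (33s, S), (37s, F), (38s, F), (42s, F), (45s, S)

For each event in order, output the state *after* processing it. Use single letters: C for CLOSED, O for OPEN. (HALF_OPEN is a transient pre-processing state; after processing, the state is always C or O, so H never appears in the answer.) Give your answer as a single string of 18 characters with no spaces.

Answer: CCCCCCCCCCCCCCCCCC

Derivation:
State after each event:
  event#1 t=0s outcome=F: state=CLOSED
  event#2 t=4s outcome=S: state=CLOSED
  event#3 t=6s outcome=F: state=CLOSED
  event#4 t=10s outcome=F: state=CLOSED
  event#5 t=13s outcome=S: state=CLOSED
  event#6 t=15s outcome=S: state=CLOSED
  event#7 t=17s outcome=S: state=CLOSED
  event#8 t=21s outcome=F: state=CLOSED
  event#9 t=24s outcome=F: state=CLOSED
  event#10 t=26s outcome=S: state=CLOSED
  event#11 t=28s outcome=F: state=CLOSED
  event#12 t=31s outcome=S: state=CLOSED
  event#13 t=32s outcome=F: state=CLOSED
  event#14 t=33s outcome=S: state=CLOSED
  event#15 t=37s outcome=F: state=CLOSED
  event#16 t=38s outcome=F: state=CLOSED
  event#17 t=42s outcome=F: state=CLOSED
  event#18 t=45s outcome=S: state=CLOSED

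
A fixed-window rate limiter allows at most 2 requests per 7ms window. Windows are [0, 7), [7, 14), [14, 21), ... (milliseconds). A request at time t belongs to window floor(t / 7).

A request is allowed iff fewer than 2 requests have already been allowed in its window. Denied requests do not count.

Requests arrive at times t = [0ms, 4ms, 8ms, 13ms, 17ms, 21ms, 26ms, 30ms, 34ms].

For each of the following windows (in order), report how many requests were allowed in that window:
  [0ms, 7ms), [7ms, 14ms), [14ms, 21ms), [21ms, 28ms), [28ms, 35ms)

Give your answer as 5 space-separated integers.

Processing requests:
  req#1 t=0ms (window 0): ALLOW
  req#2 t=4ms (window 0): ALLOW
  req#3 t=8ms (window 1): ALLOW
  req#4 t=13ms (window 1): ALLOW
  req#5 t=17ms (window 2): ALLOW
  req#6 t=21ms (window 3): ALLOW
  req#7 t=26ms (window 3): ALLOW
  req#8 t=30ms (window 4): ALLOW
  req#9 t=34ms (window 4): ALLOW

Allowed counts by window: 2 2 1 2 2

Answer: 2 2 1 2 2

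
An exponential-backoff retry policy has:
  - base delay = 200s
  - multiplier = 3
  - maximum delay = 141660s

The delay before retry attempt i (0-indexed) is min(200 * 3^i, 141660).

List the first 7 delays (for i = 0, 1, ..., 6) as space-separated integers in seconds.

Answer: 200 600 1800 5400 16200 48600 141660

Derivation:
Computing each delay:
  i=0: min(200*3^0, 141660) = 200
  i=1: min(200*3^1, 141660) = 600
  i=2: min(200*3^2, 141660) = 1800
  i=3: min(200*3^3, 141660) = 5400
  i=4: min(200*3^4, 141660) = 16200
  i=5: min(200*3^5, 141660) = 48600
  i=6: min(200*3^6, 141660) = 141660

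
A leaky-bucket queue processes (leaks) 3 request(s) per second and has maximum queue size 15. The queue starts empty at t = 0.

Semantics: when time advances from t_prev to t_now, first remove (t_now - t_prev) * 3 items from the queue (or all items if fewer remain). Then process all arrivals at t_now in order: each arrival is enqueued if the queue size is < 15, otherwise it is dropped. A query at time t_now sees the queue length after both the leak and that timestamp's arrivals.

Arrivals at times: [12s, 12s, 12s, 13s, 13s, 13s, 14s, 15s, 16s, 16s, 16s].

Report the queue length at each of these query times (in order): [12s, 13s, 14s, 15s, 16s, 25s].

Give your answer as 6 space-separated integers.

Answer: 3 3 1 1 3 0

Derivation:
Queue lengths at query times:
  query t=12s: backlog = 3
  query t=13s: backlog = 3
  query t=14s: backlog = 1
  query t=15s: backlog = 1
  query t=16s: backlog = 3
  query t=25s: backlog = 0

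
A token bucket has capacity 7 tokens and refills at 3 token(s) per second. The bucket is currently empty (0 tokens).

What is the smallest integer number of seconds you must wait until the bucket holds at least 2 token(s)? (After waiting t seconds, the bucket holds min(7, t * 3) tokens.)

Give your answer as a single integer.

Answer: 1

Derivation:
Need t * 3 >= 2, so t >= 2/3.
Smallest integer t = ceil(2/3) = 1.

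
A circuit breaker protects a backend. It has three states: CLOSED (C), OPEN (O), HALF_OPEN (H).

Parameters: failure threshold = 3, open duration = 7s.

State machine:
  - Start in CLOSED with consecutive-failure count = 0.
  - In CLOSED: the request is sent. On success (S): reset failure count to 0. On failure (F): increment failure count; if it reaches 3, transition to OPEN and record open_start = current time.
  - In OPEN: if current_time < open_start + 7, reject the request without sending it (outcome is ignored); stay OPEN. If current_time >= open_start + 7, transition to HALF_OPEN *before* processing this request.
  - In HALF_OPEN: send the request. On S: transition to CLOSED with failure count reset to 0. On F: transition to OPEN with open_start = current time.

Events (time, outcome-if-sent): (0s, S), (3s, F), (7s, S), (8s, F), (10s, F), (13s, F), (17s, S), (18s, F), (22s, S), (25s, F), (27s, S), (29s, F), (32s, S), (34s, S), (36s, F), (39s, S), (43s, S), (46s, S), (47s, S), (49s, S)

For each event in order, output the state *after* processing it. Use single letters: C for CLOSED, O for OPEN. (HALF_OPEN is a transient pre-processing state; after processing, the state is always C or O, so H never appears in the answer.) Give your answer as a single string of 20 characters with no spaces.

State after each event:
  event#1 t=0s outcome=S: state=CLOSED
  event#2 t=3s outcome=F: state=CLOSED
  event#3 t=7s outcome=S: state=CLOSED
  event#4 t=8s outcome=F: state=CLOSED
  event#5 t=10s outcome=F: state=CLOSED
  event#6 t=13s outcome=F: state=OPEN
  event#7 t=17s outcome=S: state=OPEN
  event#8 t=18s outcome=F: state=OPEN
  event#9 t=22s outcome=S: state=CLOSED
  event#10 t=25s outcome=F: state=CLOSED
  event#11 t=27s outcome=S: state=CLOSED
  event#12 t=29s outcome=F: state=CLOSED
  event#13 t=32s outcome=S: state=CLOSED
  event#14 t=34s outcome=S: state=CLOSED
  event#15 t=36s outcome=F: state=CLOSED
  event#16 t=39s outcome=S: state=CLOSED
  event#17 t=43s outcome=S: state=CLOSED
  event#18 t=46s outcome=S: state=CLOSED
  event#19 t=47s outcome=S: state=CLOSED
  event#20 t=49s outcome=S: state=CLOSED

Answer: CCCCCOOOCCCCCCCCCCCC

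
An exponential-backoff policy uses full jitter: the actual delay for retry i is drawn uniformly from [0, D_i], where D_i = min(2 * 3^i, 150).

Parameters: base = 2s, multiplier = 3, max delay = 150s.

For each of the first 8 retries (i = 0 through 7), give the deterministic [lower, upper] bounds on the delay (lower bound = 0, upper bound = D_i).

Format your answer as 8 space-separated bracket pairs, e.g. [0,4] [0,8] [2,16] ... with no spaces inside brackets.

Computing bounds per retry:
  i=0: D_i=min(2*3^0,150)=2, bounds=[0,2]
  i=1: D_i=min(2*3^1,150)=6, bounds=[0,6]
  i=2: D_i=min(2*3^2,150)=18, bounds=[0,18]
  i=3: D_i=min(2*3^3,150)=54, bounds=[0,54]
  i=4: D_i=min(2*3^4,150)=150, bounds=[0,150]
  i=5: D_i=min(2*3^5,150)=150, bounds=[0,150]
  i=6: D_i=min(2*3^6,150)=150, bounds=[0,150]
  i=7: D_i=min(2*3^7,150)=150, bounds=[0,150]

Answer: [0,2] [0,6] [0,18] [0,54] [0,150] [0,150] [0,150] [0,150]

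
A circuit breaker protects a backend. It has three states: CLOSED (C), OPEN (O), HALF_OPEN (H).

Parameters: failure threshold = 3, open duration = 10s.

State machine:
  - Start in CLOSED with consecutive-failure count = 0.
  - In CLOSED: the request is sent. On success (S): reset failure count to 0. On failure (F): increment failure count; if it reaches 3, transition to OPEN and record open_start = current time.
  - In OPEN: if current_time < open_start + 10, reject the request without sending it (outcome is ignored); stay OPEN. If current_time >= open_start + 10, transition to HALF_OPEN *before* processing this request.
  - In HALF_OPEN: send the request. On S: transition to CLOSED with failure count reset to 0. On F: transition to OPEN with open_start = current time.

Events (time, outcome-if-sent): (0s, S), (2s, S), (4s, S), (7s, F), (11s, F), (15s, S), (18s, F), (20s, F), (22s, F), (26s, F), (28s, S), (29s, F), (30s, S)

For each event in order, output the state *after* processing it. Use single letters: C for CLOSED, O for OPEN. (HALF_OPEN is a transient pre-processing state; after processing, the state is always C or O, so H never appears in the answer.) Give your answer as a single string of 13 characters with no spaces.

Answer: CCCCCCCCOOOOO

Derivation:
State after each event:
  event#1 t=0s outcome=S: state=CLOSED
  event#2 t=2s outcome=S: state=CLOSED
  event#3 t=4s outcome=S: state=CLOSED
  event#4 t=7s outcome=F: state=CLOSED
  event#5 t=11s outcome=F: state=CLOSED
  event#6 t=15s outcome=S: state=CLOSED
  event#7 t=18s outcome=F: state=CLOSED
  event#8 t=20s outcome=F: state=CLOSED
  event#9 t=22s outcome=F: state=OPEN
  event#10 t=26s outcome=F: state=OPEN
  event#11 t=28s outcome=S: state=OPEN
  event#12 t=29s outcome=F: state=OPEN
  event#13 t=30s outcome=S: state=OPEN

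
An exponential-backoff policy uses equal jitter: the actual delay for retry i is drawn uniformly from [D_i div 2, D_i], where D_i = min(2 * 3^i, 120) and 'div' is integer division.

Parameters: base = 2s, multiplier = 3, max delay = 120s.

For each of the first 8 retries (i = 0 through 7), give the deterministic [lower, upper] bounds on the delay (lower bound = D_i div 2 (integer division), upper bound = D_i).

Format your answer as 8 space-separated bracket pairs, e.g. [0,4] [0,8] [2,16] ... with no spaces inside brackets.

Answer: [1,2] [3,6] [9,18] [27,54] [60,120] [60,120] [60,120] [60,120]

Derivation:
Computing bounds per retry:
  i=0: D_i=min(2*3^0,120)=2, bounds=[1,2]
  i=1: D_i=min(2*3^1,120)=6, bounds=[3,6]
  i=2: D_i=min(2*3^2,120)=18, bounds=[9,18]
  i=3: D_i=min(2*3^3,120)=54, bounds=[27,54]
  i=4: D_i=min(2*3^4,120)=120, bounds=[60,120]
  i=5: D_i=min(2*3^5,120)=120, bounds=[60,120]
  i=6: D_i=min(2*3^6,120)=120, bounds=[60,120]
  i=7: D_i=min(2*3^7,120)=120, bounds=[60,120]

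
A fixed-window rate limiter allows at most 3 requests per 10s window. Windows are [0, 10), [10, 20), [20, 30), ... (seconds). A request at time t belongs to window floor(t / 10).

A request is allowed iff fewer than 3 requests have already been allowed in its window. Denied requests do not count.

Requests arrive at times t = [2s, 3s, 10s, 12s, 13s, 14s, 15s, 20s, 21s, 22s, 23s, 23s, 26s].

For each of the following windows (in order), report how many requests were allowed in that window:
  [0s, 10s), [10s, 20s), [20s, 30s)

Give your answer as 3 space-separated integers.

Answer: 2 3 3

Derivation:
Processing requests:
  req#1 t=2s (window 0): ALLOW
  req#2 t=3s (window 0): ALLOW
  req#3 t=10s (window 1): ALLOW
  req#4 t=12s (window 1): ALLOW
  req#5 t=13s (window 1): ALLOW
  req#6 t=14s (window 1): DENY
  req#7 t=15s (window 1): DENY
  req#8 t=20s (window 2): ALLOW
  req#9 t=21s (window 2): ALLOW
  req#10 t=22s (window 2): ALLOW
  req#11 t=23s (window 2): DENY
  req#12 t=23s (window 2): DENY
  req#13 t=26s (window 2): DENY

Allowed counts by window: 2 3 3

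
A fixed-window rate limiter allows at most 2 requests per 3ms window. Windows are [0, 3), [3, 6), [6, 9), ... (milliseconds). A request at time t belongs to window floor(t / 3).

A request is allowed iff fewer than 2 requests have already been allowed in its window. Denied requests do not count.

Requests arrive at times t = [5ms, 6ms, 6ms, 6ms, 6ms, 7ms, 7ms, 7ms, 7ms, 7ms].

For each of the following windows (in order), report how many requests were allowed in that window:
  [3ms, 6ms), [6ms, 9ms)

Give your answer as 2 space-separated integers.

Answer: 1 2

Derivation:
Processing requests:
  req#1 t=5ms (window 1): ALLOW
  req#2 t=6ms (window 2): ALLOW
  req#3 t=6ms (window 2): ALLOW
  req#4 t=6ms (window 2): DENY
  req#5 t=6ms (window 2): DENY
  req#6 t=7ms (window 2): DENY
  req#7 t=7ms (window 2): DENY
  req#8 t=7ms (window 2): DENY
  req#9 t=7ms (window 2): DENY
  req#10 t=7ms (window 2): DENY

Allowed counts by window: 1 2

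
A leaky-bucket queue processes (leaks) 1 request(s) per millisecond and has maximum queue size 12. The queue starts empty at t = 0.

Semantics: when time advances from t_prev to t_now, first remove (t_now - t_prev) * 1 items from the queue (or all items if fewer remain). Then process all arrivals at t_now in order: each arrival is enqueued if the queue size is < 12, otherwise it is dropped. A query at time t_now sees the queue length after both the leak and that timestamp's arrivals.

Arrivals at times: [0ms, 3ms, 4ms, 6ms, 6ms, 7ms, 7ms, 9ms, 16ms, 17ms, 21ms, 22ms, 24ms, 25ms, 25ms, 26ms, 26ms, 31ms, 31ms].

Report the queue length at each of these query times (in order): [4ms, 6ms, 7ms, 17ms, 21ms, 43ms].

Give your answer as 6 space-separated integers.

Answer: 1 2 3 1 1 0

Derivation:
Queue lengths at query times:
  query t=4ms: backlog = 1
  query t=6ms: backlog = 2
  query t=7ms: backlog = 3
  query t=17ms: backlog = 1
  query t=21ms: backlog = 1
  query t=43ms: backlog = 0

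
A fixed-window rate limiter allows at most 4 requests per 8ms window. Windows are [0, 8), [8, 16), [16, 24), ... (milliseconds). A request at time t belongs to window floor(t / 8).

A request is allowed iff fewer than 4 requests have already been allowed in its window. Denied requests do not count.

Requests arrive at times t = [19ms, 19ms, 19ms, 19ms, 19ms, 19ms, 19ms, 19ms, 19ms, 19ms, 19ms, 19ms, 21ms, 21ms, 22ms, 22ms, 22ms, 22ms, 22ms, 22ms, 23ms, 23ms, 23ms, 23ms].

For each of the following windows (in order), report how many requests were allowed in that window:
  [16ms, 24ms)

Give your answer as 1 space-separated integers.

Answer: 4

Derivation:
Processing requests:
  req#1 t=19ms (window 2): ALLOW
  req#2 t=19ms (window 2): ALLOW
  req#3 t=19ms (window 2): ALLOW
  req#4 t=19ms (window 2): ALLOW
  req#5 t=19ms (window 2): DENY
  req#6 t=19ms (window 2): DENY
  req#7 t=19ms (window 2): DENY
  req#8 t=19ms (window 2): DENY
  req#9 t=19ms (window 2): DENY
  req#10 t=19ms (window 2): DENY
  req#11 t=19ms (window 2): DENY
  req#12 t=19ms (window 2): DENY
  req#13 t=21ms (window 2): DENY
  req#14 t=21ms (window 2): DENY
  req#15 t=22ms (window 2): DENY
  req#16 t=22ms (window 2): DENY
  req#17 t=22ms (window 2): DENY
  req#18 t=22ms (window 2): DENY
  req#19 t=22ms (window 2): DENY
  req#20 t=22ms (window 2): DENY
  req#21 t=23ms (window 2): DENY
  req#22 t=23ms (window 2): DENY
  req#23 t=23ms (window 2): DENY
  req#24 t=23ms (window 2): DENY

Allowed counts by window: 4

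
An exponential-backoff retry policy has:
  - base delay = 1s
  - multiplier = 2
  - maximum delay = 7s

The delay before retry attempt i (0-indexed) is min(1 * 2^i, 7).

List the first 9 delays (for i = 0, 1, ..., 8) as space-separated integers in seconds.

Answer: 1 2 4 7 7 7 7 7 7

Derivation:
Computing each delay:
  i=0: min(1*2^0, 7) = 1
  i=1: min(1*2^1, 7) = 2
  i=2: min(1*2^2, 7) = 4
  i=3: min(1*2^3, 7) = 7
  i=4: min(1*2^4, 7) = 7
  i=5: min(1*2^5, 7) = 7
  i=6: min(1*2^6, 7) = 7
  i=7: min(1*2^7, 7) = 7
  i=8: min(1*2^8, 7) = 7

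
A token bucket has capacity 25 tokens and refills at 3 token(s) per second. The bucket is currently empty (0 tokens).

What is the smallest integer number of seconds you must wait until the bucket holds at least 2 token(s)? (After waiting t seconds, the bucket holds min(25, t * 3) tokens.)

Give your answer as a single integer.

Answer: 1

Derivation:
Need t * 3 >= 2, so t >= 2/3.
Smallest integer t = ceil(2/3) = 1.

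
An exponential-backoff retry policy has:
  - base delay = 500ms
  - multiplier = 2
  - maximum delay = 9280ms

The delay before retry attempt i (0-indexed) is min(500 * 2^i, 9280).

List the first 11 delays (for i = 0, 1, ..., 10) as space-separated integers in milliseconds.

Computing each delay:
  i=0: min(500*2^0, 9280) = 500
  i=1: min(500*2^1, 9280) = 1000
  i=2: min(500*2^2, 9280) = 2000
  i=3: min(500*2^3, 9280) = 4000
  i=4: min(500*2^4, 9280) = 8000
  i=5: min(500*2^5, 9280) = 9280
  i=6: min(500*2^6, 9280) = 9280
  i=7: min(500*2^7, 9280) = 9280
  i=8: min(500*2^8, 9280) = 9280
  i=9: min(500*2^9, 9280) = 9280
  i=10: min(500*2^10, 9280) = 9280

Answer: 500 1000 2000 4000 8000 9280 9280 9280 9280 9280 9280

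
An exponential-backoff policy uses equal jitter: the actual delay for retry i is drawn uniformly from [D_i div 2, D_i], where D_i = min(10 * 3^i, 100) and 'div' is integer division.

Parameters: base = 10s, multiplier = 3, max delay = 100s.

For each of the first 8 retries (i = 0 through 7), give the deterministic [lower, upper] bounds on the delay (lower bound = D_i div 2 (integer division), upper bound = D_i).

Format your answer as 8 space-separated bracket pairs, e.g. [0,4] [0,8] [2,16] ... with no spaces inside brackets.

Computing bounds per retry:
  i=0: D_i=min(10*3^0,100)=10, bounds=[5,10]
  i=1: D_i=min(10*3^1,100)=30, bounds=[15,30]
  i=2: D_i=min(10*3^2,100)=90, bounds=[45,90]
  i=3: D_i=min(10*3^3,100)=100, bounds=[50,100]
  i=4: D_i=min(10*3^4,100)=100, bounds=[50,100]
  i=5: D_i=min(10*3^5,100)=100, bounds=[50,100]
  i=6: D_i=min(10*3^6,100)=100, bounds=[50,100]
  i=7: D_i=min(10*3^7,100)=100, bounds=[50,100]

Answer: [5,10] [15,30] [45,90] [50,100] [50,100] [50,100] [50,100] [50,100]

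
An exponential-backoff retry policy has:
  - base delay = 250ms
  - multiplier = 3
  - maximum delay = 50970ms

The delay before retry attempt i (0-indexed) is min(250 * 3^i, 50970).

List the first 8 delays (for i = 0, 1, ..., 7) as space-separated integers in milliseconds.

Answer: 250 750 2250 6750 20250 50970 50970 50970

Derivation:
Computing each delay:
  i=0: min(250*3^0, 50970) = 250
  i=1: min(250*3^1, 50970) = 750
  i=2: min(250*3^2, 50970) = 2250
  i=3: min(250*3^3, 50970) = 6750
  i=4: min(250*3^4, 50970) = 20250
  i=5: min(250*3^5, 50970) = 50970
  i=6: min(250*3^6, 50970) = 50970
  i=7: min(250*3^7, 50970) = 50970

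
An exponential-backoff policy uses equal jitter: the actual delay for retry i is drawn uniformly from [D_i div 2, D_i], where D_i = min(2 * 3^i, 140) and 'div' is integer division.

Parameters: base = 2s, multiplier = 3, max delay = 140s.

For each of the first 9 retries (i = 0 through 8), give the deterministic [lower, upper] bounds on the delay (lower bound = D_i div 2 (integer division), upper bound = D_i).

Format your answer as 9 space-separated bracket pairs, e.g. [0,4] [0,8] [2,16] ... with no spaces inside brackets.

Answer: [1,2] [3,6] [9,18] [27,54] [70,140] [70,140] [70,140] [70,140] [70,140]

Derivation:
Computing bounds per retry:
  i=0: D_i=min(2*3^0,140)=2, bounds=[1,2]
  i=1: D_i=min(2*3^1,140)=6, bounds=[3,6]
  i=2: D_i=min(2*3^2,140)=18, bounds=[9,18]
  i=3: D_i=min(2*3^3,140)=54, bounds=[27,54]
  i=4: D_i=min(2*3^4,140)=140, bounds=[70,140]
  i=5: D_i=min(2*3^5,140)=140, bounds=[70,140]
  i=6: D_i=min(2*3^6,140)=140, bounds=[70,140]
  i=7: D_i=min(2*3^7,140)=140, bounds=[70,140]
  i=8: D_i=min(2*3^8,140)=140, bounds=[70,140]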